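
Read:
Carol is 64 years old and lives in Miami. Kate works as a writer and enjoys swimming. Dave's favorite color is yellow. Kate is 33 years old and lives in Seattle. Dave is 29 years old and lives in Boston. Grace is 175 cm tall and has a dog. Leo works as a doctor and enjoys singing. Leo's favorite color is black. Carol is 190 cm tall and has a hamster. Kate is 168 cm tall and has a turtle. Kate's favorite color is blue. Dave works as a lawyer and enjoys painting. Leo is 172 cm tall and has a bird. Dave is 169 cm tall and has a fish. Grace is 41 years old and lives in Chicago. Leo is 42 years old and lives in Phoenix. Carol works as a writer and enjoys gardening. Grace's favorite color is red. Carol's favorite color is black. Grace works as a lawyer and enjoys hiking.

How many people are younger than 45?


Filter: 4

4


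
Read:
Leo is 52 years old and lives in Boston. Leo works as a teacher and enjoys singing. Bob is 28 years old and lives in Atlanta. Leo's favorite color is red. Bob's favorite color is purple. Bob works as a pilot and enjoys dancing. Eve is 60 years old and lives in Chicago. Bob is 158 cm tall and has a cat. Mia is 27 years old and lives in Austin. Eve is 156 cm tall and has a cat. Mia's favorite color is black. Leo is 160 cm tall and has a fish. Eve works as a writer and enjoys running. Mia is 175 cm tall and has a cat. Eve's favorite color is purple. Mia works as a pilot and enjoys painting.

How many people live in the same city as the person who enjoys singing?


Person with hobby singing is Leo, city Boston. Count = 1

1


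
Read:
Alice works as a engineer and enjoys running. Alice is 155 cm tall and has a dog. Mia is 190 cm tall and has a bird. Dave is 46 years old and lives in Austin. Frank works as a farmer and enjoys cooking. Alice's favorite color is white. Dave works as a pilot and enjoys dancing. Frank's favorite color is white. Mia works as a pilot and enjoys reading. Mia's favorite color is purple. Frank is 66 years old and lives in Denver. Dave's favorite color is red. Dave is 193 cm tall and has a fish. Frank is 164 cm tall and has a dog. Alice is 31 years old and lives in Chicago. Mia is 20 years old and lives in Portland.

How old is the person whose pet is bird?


Person with pet=bird is Mia, age 20

20


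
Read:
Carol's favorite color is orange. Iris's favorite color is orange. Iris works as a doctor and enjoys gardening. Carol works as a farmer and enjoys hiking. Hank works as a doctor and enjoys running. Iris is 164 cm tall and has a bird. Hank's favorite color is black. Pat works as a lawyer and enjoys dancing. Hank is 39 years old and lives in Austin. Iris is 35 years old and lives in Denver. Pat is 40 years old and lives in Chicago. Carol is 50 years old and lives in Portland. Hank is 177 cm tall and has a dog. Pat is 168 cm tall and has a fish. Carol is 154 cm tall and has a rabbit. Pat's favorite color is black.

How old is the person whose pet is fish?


Person with pet=fish is Pat, age 40

40


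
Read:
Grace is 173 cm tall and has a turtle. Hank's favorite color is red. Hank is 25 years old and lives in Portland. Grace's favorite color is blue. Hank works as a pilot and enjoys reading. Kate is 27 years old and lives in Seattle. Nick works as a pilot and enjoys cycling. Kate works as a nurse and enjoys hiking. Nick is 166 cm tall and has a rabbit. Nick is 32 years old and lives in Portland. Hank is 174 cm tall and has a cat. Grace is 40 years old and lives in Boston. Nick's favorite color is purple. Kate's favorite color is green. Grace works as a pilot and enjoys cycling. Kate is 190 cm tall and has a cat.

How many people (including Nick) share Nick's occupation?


Nick is a pilot. Count = 3

3


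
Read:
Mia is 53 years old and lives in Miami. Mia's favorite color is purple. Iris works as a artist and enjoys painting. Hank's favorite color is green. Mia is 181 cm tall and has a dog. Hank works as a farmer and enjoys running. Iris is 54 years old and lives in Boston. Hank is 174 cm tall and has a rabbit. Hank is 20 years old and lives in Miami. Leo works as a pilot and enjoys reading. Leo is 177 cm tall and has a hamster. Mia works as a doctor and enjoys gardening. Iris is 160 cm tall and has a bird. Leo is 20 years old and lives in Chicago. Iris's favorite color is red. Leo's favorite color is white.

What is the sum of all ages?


20+53+20+54 = 147

147


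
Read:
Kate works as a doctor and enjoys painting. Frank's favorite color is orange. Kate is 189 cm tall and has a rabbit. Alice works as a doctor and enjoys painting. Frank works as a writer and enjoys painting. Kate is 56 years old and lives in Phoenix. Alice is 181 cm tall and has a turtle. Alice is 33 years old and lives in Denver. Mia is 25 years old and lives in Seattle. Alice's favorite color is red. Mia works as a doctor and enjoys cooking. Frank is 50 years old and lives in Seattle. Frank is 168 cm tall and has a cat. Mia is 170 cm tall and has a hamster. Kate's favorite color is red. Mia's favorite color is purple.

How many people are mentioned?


People: Kate, Mia, Frank, Alice. Count = 4

4


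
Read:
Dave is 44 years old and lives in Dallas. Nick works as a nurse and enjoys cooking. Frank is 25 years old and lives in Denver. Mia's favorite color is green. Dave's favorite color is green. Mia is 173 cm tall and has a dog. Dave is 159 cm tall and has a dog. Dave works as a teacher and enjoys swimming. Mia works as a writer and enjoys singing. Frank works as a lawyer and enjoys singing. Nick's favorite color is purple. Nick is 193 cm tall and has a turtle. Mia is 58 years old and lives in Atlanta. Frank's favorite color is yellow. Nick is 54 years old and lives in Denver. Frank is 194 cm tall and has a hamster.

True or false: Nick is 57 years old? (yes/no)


Nick is actually 54. no

no


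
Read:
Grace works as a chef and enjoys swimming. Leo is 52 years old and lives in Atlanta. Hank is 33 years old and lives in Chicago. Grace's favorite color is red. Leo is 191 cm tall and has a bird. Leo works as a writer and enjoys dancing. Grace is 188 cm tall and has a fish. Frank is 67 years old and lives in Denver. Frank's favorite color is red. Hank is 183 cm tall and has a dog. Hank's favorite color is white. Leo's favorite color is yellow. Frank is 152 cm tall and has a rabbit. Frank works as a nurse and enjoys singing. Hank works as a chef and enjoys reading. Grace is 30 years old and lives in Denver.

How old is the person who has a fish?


Person with fish is Grace, age 30

30


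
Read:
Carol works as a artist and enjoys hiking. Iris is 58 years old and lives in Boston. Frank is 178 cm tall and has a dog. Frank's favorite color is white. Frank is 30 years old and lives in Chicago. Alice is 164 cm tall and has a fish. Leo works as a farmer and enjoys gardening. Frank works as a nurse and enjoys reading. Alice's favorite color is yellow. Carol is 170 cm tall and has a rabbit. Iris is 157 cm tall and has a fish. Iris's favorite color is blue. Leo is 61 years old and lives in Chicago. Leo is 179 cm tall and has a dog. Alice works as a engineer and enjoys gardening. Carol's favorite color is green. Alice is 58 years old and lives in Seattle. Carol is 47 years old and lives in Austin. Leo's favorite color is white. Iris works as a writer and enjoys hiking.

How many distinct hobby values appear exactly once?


Unique hobby values: 1

1


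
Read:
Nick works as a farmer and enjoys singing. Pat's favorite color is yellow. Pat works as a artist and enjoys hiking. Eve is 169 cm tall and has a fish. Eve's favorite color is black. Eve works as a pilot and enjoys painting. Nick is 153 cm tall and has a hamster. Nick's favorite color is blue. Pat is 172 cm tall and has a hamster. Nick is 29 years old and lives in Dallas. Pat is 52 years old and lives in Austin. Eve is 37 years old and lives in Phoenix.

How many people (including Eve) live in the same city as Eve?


Eve lives in Phoenix. Count = 1

1


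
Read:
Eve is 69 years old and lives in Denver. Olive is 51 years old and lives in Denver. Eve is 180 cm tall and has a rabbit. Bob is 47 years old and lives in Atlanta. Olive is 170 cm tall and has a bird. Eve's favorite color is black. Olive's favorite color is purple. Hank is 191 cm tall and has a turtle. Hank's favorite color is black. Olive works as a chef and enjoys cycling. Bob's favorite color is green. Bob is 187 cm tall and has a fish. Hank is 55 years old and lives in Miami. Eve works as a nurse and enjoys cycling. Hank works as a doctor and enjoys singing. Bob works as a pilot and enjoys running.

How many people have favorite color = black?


Count: 2

2


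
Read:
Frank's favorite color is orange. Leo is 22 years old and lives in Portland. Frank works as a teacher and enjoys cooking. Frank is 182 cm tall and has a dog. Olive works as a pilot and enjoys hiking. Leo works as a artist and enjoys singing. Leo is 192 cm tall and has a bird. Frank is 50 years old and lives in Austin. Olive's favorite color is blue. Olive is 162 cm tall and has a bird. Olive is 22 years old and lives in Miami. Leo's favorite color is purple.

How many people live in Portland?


Count in Portland: 1

1


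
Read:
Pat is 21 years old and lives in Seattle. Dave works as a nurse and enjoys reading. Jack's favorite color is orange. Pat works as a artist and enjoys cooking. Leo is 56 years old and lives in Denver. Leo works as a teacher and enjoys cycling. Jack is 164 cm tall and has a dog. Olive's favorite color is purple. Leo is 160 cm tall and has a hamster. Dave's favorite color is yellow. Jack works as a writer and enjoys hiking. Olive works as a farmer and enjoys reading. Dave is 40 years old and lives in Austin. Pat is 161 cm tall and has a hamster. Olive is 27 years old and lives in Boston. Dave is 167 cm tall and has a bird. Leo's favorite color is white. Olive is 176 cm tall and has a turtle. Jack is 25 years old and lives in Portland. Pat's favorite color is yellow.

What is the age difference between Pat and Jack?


|21 - 25| = 4

4


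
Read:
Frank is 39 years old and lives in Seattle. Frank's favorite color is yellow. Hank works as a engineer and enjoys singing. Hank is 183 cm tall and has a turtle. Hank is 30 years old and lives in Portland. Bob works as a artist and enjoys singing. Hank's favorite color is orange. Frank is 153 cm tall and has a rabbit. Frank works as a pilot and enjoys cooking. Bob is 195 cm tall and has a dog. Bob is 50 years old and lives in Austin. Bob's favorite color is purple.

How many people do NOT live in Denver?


Not in Denver: 3

3


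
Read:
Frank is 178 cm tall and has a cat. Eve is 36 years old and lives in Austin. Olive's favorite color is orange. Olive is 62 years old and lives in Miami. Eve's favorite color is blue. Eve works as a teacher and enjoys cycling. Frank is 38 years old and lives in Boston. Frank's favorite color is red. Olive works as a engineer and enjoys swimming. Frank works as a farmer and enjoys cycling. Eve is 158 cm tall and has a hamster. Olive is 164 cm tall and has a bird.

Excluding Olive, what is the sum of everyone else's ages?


Sum (excluding Olive): 74

74


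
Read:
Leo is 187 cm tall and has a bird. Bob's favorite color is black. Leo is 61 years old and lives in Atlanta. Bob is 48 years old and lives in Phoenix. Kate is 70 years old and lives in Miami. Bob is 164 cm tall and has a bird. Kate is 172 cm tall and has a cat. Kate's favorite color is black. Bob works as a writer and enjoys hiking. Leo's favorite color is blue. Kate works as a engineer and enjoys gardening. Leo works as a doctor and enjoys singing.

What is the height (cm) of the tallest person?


Tallest: Leo at 187 cm

187


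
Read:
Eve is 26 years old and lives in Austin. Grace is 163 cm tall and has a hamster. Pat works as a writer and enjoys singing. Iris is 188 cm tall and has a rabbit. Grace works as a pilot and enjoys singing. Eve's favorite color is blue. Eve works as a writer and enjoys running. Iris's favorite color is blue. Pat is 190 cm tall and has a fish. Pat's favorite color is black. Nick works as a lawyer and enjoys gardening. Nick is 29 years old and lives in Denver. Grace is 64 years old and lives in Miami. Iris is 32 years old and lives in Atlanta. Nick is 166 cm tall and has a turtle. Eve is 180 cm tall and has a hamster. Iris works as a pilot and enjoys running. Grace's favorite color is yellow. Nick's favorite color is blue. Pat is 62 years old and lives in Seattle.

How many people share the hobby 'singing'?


Count: 2

2


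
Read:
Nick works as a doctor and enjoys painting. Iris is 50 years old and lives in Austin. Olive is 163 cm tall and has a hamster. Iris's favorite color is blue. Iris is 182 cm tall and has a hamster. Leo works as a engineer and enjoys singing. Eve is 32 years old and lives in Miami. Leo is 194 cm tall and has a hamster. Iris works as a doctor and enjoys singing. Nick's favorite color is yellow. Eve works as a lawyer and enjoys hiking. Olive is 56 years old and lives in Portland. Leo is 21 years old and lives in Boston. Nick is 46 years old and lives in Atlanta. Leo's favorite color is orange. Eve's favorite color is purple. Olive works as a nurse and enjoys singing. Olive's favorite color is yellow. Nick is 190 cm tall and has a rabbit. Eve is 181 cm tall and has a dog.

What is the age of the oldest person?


Oldest: Olive at 56

56


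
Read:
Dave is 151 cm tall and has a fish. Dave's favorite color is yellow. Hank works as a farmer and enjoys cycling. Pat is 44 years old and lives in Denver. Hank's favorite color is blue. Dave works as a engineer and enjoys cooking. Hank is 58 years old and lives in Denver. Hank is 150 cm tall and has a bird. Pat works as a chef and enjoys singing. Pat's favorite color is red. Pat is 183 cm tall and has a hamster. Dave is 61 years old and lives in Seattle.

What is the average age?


Sum=163, n=3, avg=54.33

54.33


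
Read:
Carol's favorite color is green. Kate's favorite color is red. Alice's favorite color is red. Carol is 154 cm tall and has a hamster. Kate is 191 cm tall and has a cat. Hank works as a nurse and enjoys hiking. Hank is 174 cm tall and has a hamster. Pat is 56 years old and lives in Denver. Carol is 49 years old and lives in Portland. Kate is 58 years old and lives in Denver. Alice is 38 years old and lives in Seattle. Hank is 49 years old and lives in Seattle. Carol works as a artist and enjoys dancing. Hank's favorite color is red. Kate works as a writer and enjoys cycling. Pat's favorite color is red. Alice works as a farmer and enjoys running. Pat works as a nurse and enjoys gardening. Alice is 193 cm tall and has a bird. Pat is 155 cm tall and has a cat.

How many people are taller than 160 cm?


Taller than 160: 3

3


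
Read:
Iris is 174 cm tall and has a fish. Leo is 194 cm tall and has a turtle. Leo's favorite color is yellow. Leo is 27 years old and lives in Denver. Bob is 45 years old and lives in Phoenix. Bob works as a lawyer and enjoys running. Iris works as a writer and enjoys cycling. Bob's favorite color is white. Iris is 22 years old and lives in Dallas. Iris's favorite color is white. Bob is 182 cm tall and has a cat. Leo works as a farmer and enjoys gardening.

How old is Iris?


Iris is 22 years old

22


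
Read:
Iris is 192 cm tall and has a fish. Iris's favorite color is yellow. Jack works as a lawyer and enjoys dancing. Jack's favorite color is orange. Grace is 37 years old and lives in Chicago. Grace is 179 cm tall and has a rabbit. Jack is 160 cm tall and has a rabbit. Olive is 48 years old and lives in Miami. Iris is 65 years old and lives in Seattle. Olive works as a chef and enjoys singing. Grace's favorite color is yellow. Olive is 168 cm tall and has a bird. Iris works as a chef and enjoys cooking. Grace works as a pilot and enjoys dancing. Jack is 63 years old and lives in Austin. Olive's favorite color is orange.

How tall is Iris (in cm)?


Iris is 192 cm tall

192


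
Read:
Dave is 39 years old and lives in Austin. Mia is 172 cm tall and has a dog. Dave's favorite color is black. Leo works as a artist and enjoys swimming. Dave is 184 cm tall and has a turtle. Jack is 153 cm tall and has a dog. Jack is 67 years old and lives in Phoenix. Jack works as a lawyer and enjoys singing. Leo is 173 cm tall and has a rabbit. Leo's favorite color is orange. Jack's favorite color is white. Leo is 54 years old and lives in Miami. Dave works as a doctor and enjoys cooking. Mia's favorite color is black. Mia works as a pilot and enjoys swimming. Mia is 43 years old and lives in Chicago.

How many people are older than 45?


Filter: 2

2


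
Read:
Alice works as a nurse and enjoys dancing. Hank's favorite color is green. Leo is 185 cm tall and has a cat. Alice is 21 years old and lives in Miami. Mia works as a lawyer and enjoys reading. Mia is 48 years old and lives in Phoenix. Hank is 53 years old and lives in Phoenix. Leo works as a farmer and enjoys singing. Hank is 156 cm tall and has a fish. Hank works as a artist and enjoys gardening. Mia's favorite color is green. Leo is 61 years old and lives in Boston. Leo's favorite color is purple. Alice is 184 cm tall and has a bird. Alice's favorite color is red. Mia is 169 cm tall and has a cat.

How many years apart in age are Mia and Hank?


48 vs 53, diff = 5

5


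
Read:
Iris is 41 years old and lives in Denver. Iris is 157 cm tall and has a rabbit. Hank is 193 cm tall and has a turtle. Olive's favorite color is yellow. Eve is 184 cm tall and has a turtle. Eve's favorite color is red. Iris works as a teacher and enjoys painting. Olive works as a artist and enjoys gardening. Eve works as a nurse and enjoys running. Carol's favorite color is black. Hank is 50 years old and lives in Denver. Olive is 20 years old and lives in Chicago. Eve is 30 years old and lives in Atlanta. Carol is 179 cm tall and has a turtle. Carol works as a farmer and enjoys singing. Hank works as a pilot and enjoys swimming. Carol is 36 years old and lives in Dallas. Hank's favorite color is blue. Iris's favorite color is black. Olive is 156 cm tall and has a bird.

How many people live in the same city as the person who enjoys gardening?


Person with hobby gardening is Olive, city Chicago. Count = 1

1


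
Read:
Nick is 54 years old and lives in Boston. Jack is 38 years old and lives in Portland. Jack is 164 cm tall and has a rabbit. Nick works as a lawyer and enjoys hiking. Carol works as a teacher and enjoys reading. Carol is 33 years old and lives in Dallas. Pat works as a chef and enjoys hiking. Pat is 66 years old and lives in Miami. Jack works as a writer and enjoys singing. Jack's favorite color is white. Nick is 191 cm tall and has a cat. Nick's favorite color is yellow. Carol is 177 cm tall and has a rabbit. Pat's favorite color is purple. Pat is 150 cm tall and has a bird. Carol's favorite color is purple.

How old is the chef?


The chef is Pat, age 66

66


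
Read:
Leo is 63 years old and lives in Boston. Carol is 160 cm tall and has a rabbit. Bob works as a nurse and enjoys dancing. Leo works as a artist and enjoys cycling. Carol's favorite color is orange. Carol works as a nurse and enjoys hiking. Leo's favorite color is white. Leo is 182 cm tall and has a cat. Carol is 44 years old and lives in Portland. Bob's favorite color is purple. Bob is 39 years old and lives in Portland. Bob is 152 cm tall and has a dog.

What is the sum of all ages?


39+44+63 = 146

146


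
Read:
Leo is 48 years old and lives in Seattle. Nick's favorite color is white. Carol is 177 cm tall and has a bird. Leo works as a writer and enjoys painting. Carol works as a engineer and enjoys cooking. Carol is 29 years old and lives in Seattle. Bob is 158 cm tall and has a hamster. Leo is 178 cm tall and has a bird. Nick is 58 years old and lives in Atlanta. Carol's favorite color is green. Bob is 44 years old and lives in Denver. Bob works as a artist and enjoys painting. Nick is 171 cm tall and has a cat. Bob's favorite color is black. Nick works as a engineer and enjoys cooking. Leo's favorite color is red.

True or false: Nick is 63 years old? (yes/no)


Nick is actually 58. no

no


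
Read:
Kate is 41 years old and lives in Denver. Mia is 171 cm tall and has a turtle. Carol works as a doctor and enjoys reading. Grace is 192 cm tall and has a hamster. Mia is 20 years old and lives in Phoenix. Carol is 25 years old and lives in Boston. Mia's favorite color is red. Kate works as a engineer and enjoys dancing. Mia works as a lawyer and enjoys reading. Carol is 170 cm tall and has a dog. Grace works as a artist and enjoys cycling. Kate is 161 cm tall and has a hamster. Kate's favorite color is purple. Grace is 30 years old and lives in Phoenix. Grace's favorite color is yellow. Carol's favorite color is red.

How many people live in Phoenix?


Count in Phoenix: 2

2


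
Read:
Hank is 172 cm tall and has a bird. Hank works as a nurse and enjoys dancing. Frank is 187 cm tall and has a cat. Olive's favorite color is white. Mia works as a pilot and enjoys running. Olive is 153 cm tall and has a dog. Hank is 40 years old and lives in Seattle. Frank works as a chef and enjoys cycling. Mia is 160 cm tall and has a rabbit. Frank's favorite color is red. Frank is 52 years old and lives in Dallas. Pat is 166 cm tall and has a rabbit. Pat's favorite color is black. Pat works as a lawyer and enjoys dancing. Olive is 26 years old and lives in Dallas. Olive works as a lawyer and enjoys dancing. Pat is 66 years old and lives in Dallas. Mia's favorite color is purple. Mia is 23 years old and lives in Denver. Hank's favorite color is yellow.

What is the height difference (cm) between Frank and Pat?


|187 - 166| = 21

21


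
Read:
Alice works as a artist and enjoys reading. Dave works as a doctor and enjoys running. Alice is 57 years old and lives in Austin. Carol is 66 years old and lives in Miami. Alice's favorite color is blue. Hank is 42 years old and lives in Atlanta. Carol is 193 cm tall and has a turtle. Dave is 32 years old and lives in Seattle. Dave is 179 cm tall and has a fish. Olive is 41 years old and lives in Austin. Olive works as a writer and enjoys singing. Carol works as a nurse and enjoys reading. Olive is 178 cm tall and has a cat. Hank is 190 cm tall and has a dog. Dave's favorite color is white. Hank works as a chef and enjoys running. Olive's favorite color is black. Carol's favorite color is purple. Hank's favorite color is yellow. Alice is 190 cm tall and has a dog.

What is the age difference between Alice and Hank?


|57 - 42| = 15

15


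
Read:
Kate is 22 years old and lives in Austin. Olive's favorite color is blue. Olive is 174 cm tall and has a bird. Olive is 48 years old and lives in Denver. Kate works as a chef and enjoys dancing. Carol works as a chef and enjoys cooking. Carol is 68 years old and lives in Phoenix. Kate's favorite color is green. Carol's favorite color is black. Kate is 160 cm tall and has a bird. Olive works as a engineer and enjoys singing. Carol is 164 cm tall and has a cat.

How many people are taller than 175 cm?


Taller than 175: 0

0


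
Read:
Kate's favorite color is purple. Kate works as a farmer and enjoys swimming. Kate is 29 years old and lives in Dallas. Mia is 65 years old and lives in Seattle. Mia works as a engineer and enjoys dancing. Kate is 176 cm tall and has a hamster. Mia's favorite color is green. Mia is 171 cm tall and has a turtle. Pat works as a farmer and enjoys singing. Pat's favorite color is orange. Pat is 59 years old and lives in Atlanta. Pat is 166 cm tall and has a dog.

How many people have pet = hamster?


Count: 1

1


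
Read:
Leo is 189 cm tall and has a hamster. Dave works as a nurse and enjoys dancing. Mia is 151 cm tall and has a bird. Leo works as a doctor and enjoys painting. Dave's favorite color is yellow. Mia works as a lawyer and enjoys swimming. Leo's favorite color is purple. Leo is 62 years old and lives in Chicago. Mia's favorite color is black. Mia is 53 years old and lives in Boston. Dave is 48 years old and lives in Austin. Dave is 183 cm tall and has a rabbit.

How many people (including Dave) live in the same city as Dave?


Dave lives in Austin. Count = 1

1


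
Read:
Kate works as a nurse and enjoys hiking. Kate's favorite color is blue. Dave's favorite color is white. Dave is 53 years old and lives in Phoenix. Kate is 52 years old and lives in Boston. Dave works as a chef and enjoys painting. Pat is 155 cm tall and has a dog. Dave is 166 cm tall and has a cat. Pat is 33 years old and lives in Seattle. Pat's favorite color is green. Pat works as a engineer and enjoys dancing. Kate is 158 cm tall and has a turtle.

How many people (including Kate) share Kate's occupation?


Kate is a nurse. Count = 1

1


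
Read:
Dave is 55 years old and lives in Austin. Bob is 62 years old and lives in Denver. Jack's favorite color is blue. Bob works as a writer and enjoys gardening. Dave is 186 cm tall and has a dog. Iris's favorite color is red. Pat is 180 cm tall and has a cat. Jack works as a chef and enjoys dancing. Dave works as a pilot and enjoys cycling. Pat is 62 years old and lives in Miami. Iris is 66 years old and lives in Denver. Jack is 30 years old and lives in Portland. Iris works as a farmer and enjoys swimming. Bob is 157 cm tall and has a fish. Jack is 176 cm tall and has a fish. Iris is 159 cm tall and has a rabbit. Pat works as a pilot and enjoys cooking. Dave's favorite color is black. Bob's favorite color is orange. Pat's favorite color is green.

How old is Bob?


Bob is 62 years old

62


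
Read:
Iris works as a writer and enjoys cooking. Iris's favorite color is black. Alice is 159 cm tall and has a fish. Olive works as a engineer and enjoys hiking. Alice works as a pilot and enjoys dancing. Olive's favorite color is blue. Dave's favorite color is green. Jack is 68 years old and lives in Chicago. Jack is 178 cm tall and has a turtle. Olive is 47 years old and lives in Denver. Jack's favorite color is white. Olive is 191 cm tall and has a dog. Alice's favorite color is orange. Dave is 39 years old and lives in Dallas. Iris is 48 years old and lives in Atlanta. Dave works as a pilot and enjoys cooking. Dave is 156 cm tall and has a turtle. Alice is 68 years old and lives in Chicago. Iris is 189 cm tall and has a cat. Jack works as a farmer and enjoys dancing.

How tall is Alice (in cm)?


Alice is 159 cm tall

159


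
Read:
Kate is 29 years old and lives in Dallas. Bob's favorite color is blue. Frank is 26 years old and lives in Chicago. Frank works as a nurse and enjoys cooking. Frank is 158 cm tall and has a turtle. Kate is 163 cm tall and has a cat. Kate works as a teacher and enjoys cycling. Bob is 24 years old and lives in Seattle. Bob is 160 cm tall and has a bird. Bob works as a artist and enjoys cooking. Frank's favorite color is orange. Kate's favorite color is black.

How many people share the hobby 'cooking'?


Count: 2

2


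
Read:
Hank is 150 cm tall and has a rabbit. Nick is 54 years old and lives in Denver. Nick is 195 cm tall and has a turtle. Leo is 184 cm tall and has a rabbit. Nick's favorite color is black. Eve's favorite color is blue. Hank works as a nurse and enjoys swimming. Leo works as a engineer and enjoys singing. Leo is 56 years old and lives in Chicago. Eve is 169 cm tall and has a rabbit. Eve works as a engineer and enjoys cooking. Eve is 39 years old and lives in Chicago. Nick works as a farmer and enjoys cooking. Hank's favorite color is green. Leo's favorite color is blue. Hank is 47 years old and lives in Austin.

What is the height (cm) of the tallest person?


Tallest: Nick at 195 cm

195


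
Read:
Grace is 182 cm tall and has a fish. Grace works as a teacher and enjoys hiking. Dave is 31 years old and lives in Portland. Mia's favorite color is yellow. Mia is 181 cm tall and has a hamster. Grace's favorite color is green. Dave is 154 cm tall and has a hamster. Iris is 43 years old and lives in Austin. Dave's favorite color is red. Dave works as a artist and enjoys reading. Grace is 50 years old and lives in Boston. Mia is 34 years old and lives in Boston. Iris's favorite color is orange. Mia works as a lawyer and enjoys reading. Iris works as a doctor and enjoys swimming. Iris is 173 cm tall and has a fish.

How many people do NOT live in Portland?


Not in Portland: 3

3


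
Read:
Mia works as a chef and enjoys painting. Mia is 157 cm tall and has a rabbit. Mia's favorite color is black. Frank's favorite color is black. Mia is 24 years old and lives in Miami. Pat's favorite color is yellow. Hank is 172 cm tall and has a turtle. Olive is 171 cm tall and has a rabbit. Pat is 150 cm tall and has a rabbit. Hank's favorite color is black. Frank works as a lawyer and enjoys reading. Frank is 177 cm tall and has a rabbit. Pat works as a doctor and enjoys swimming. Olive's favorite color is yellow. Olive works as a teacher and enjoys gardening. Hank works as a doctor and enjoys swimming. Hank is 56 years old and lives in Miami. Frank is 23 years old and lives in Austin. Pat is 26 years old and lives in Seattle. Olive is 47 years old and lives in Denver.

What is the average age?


Sum=176, n=5, avg=35.2

35.2


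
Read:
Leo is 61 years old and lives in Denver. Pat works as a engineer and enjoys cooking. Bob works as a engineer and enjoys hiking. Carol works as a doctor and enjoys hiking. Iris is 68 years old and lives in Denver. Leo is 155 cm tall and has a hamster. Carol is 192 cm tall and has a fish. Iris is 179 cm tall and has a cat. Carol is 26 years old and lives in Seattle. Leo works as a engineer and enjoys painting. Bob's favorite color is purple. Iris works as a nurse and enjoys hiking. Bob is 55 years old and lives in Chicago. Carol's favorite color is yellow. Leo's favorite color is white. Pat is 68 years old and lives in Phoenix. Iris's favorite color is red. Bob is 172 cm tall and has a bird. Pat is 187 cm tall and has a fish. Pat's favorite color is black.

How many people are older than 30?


Filter: 4

4


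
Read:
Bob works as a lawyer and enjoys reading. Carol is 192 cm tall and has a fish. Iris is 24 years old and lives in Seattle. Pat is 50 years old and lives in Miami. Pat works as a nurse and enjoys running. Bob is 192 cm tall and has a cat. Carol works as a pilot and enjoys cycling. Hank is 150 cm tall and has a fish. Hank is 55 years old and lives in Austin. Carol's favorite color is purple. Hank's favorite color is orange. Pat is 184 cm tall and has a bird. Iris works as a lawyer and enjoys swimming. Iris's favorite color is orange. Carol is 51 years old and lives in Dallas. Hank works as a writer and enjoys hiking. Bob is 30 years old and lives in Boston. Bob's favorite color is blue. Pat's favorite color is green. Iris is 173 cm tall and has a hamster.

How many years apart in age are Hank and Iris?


55 vs 24, diff = 31

31


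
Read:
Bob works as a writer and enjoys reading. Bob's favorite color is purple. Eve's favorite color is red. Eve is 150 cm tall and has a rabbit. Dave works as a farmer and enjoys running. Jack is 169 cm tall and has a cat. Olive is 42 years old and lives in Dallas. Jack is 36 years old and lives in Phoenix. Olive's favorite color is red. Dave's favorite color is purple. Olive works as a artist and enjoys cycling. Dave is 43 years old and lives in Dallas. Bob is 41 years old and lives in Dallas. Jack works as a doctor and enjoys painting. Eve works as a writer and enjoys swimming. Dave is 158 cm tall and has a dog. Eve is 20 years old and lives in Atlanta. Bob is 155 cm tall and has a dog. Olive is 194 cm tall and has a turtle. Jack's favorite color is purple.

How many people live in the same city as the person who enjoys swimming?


Person with hobby swimming is Eve, city Atlanta. Count = 1

1


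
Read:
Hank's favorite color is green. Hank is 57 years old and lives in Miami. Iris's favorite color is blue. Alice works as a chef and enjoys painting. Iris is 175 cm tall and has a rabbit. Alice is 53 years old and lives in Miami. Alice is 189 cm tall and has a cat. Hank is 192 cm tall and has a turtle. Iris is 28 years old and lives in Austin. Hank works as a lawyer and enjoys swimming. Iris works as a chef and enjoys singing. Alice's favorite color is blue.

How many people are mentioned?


People: Hank, Iris, Alice. Count = 3

3


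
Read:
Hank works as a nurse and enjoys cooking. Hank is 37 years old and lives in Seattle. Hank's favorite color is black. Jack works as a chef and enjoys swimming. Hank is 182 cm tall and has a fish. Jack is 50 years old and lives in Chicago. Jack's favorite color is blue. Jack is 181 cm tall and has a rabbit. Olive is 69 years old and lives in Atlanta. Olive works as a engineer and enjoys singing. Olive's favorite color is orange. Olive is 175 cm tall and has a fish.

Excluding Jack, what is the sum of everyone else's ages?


Sum (excluding Jack): 106

106


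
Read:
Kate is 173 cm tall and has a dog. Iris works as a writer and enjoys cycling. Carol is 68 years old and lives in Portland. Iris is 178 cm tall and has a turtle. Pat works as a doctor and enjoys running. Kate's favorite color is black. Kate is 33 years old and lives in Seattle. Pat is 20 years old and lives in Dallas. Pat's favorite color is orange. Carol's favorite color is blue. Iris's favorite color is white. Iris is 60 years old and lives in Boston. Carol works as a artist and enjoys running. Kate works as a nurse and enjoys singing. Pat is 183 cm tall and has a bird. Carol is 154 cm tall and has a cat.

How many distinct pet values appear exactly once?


Unique pet values: 4

4


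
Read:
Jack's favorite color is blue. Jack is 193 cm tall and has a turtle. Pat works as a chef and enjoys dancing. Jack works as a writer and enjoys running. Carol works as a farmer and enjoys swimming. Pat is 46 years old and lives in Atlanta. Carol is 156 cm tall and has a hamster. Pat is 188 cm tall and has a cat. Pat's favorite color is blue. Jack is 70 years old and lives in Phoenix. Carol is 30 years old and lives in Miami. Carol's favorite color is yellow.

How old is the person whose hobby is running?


Person with hobby=running is Jack, age 70

70


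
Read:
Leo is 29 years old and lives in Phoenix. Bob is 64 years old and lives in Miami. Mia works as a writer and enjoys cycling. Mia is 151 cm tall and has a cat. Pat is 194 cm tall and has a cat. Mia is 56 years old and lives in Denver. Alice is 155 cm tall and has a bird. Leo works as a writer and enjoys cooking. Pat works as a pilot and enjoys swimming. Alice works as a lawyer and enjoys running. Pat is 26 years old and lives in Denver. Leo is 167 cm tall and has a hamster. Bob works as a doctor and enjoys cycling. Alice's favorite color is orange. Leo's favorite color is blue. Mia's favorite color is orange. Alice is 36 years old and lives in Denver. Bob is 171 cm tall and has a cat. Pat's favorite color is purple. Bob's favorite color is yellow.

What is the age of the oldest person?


Oldest: Bob at 64

64


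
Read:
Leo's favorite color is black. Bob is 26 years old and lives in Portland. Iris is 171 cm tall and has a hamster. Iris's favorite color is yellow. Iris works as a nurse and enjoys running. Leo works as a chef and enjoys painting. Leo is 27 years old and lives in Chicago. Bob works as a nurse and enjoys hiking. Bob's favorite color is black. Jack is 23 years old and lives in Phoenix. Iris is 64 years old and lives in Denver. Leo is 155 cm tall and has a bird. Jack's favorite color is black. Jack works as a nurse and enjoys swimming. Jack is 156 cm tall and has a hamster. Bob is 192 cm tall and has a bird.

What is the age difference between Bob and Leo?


|26 - 27| = 1

1


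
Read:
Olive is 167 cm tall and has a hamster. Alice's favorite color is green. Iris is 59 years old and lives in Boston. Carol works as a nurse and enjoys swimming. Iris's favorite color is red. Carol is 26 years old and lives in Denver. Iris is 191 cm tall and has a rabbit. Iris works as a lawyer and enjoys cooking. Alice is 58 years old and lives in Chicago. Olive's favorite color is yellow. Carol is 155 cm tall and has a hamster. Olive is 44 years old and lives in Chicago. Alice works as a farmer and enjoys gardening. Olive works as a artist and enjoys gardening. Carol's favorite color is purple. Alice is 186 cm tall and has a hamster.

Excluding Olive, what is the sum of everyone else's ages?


Sum (excluding Olive): 143

143


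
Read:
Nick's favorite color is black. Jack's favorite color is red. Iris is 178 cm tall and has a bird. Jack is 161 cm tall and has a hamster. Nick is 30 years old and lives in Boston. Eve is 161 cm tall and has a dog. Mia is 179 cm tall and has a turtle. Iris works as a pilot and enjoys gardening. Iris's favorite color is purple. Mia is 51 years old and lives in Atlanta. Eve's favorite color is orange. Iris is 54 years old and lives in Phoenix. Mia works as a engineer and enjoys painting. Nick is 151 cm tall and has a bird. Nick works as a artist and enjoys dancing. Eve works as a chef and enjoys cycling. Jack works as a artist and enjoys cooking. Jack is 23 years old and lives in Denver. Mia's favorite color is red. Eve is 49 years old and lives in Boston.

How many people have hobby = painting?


Count: 1

1


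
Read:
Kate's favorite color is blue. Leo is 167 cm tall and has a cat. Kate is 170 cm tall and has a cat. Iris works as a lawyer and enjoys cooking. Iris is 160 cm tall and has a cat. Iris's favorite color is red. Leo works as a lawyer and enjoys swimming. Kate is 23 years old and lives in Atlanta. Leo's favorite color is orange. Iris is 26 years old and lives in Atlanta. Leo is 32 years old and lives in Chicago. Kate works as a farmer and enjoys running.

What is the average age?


Sum=81, n=3, avg=27

27


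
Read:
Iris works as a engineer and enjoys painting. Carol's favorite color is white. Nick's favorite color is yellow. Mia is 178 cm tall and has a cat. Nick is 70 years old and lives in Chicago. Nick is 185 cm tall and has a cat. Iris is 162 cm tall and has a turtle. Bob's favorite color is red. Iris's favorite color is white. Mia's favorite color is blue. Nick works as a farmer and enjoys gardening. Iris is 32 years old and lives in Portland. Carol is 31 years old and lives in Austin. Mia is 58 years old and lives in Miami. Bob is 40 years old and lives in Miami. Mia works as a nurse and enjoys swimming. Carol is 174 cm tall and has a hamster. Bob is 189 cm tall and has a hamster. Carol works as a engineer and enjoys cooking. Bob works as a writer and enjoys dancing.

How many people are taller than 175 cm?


Taller than 175: 3

3


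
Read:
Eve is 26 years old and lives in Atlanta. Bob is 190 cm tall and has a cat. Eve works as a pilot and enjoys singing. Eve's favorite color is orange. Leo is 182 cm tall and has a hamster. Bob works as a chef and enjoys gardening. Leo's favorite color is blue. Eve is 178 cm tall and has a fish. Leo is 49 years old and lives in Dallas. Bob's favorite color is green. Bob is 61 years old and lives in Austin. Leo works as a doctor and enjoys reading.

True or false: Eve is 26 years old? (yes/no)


Eve is actually 26. yes

yes


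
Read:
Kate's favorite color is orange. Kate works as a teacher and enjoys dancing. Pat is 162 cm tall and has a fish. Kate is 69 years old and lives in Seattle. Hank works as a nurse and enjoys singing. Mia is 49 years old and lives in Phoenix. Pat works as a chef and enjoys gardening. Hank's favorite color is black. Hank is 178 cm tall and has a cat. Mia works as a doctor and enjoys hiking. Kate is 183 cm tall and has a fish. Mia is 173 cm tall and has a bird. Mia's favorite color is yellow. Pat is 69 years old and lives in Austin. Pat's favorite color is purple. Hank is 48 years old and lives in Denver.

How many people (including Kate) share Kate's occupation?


Kate is a teacher. Count = 1

1


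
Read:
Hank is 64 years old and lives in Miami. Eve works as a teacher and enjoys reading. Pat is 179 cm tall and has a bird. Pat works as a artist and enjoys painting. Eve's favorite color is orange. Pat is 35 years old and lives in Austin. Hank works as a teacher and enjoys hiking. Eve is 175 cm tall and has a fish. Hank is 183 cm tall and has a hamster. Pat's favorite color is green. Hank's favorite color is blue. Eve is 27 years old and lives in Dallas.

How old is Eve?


Eve is 27 years old

27
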